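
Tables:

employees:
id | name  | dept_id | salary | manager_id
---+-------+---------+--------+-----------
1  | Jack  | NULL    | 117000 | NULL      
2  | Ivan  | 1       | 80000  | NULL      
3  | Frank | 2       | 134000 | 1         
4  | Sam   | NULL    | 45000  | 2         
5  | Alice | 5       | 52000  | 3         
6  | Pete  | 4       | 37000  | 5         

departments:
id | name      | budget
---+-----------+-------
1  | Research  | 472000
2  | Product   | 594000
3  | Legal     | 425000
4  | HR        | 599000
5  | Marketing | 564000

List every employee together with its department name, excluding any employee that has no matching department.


INNER JOIN keeps only employees rows whose dept_id matches an id in departments. Walk through each employee:
  - employee 1 (Jack): dept_id=NULL, no match -> dropped
  - employee 2 (Ivan): dept_id=1 -> matches Research
  - employee 3 (Frank): dept_id=2 -> matches Product
  - employee 4 (Sam): dept_id=NULL, no match -> dropped
  - employee 5 (Alice): dept_id=5 -> matches Marketing
  - employee 6 (Pete): dept_id=4 -> matches HR
So 2 of 6 rows are dropped.

SQL:
SELECT a.name, b.name AS department
FROM employees a
INNER JOIN departments b ON a.dept_id = b.id

Result:
name  | department
------+-----------
Ivan  | Research  
Frank | Product   
Alice | Marketing 
Pete  | HR        


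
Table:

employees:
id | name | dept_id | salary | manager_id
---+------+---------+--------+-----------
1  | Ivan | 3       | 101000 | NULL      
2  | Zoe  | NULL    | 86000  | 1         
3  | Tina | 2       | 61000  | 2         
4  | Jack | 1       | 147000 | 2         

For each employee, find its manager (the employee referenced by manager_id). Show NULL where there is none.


This is a self-join: employees is joined to a second copy of itself, matching each row's manager_id to another row's id. Use LEFT JOIN so rows with manager_id=NULL are kept.
  - employee 1 (Ivan): manager_id=NULL -> NULL
  - employee 2 (Zoe): manager_id=1 -> Ivan
  - employee 3 (Tina): manager_id=2 -> Zoe
  - employee 4 (Jack): manager_id=2 -> Zoe

SQL:
SELECT a.name AS item, b.name AS manager
FROM employees a
LEFT JOIN employees b ON a.manager_id = b.id

Result:
item | manager
-----+--------
Ivan | NULL   
Zoe  | Ivan   
Tina | Zoe    
Jack | Zoe    


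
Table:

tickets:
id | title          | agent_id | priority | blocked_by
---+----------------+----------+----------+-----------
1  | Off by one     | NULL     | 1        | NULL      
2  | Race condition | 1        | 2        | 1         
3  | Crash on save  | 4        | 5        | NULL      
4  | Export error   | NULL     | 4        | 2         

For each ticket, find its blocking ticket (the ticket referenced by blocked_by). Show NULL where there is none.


This is a self-join: tickets is joined to a second copy of itself, matching each row's blocked_by to another row's id. Use LEFT JOIN so rows with blocked_by=NULL are kept.
  - ticket 1 (Off by one): blocked_by=NULL -> NULL
  - ticket 2 (Race condition): blocked_by=1 -> Off by one
  - ticket 3 (Crash on save): blocked_by=NULL -> NULL
  - ticket 4 (Export error): blocked_by=2 -> Race condition

SQL:
SELECT a.title AS item, b.title AS blocked_by
FROM tickets a
LEFT JOIN tickets b ON a.blocked_by = b.id

Result:
item           | blocked_by    
---------------+---------------
Off by one     | NULL          
Race condition | Off by one    
Crash on save  | NULL          
Export error   | Race condition


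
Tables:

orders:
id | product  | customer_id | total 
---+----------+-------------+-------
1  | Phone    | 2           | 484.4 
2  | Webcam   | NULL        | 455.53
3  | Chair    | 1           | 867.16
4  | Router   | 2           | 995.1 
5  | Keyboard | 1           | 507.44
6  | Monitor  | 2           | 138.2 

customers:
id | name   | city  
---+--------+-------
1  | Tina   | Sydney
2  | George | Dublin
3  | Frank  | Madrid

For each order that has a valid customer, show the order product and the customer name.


INNER JOIN keeps only orders rows whose customer_id matches an id in customers. Walk through each order:
  - order 1 (Phone): customer_id=2 -> matches George
  - order 2 (Webcam): customer_id=NULL, no match -> dropped
  - order 3 (Chair): customer_id=1 -> matches Tina
  - order 4 (Router): customer_id=2 -> matches George
  - order 5 (Keyboard): customer_id=1 -> matches Tina
  - order 6 (Monitor): customer_id=2 -> matches George
So 1 of 6 rows is dropped.

SQL:
SELECT a.product, b.name AS customer
FROM orders a
INNER JOIN customers b ON a.customer_id = b.id

Result:
product  | customer
---------+---------
Phone    | George  
Chair    | Tina    
Router   | George  
Keyboard | Tina    
Monitor  | George  


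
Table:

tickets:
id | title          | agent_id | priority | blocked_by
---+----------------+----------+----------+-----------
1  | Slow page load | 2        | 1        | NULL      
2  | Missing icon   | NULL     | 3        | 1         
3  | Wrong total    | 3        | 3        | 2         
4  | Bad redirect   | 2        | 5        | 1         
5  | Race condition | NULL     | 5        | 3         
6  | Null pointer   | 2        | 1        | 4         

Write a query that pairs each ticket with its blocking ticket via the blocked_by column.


This is a self-join: tickets is joined to a second copy of itself, matching each row's blocked_by to another row's id. Use LEFT JOIN so rows with blocked_by=NULL are kept.
  - ticket 1 (Slow page load): blocked_by=NULL -> NULL
  - ticket 2 (Missing icon): blocked_by=1 -> Slow page load
  - ticket 3 (Wrong total): blocked_by=2 -> Missing icon
  - ticket 4 (Bad redirect): blocked_by=1 -> Slow page load
  - ticket 5 (Race condition): blocked_by=3 -> Wrong total
  - ticket 6 (Null pointer): blocked_by=4 -> Bad redirect

SQL:
SELECT a.title AS item, b.title AS blocked_by
FROM tickets a
LEFT JOIN tickets b ON a.blocked_by = b.id

Result:
item           | blocked_by    
---------------+---------------
Slow page load | NULL          
Missing icon   | Slow page load
Wrong total    | Missing icon  
Bad redirect   | Slow page load
Race condition | Wrong total   
Null pointer   | Bad redirect  


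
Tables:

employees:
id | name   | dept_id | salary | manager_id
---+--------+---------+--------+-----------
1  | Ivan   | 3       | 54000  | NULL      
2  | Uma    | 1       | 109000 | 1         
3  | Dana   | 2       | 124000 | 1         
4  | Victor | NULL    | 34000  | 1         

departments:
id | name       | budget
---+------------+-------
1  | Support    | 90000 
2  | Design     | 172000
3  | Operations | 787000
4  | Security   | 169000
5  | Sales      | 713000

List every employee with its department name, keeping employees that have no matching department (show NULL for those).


LEFT JOIN keeps every row from employees (the left table); where dept_id has no match in departments, the department columns become NULL. Walk through each employee:
  - employee 1 (Ivan): dept_id=3 -> matches Operations
  - employee 2 (Uma): dept_id=1 -> matches Support
  - employee 3 (Dana): dept_id=2 -> matches Design
  - employee 4 (Victor): dept_id=NULL, no match -> kept with NULL
All 4 rows appear; 1 has NULL department.

SQL:
SELECT a.name, b.name AS department
FROM employees a
LEFT JOIN departments b ON a.dept_id = b.id

Result:
name   | department
-------+-----------
Ivan   | Operations
Uma    | Support   
Dana   | Design    
Victor | NULL      


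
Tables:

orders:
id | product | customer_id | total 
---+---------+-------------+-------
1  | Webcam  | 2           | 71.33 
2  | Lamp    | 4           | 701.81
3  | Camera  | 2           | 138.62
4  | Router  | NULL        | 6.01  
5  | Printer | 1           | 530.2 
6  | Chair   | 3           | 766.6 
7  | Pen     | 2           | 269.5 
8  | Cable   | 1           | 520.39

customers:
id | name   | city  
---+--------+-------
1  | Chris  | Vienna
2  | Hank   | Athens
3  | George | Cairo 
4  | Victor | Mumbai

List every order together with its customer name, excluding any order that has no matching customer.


INNER JOIN keeps only orders rows whose customer_id matches an id in customers. Walk through each order:
  - order 1 (Webcam): customer_id=2 -> matches Hank
  - order 2 (Lamp): customer_id=4 -> matches Victor
  - order 3 (Camera): customer_id=2 -> matches Hank
  - order 4 (Router): customer_id=NULL, no match -> dropped
  - order 5 (Printer): customer_id=1 -> matches Chris
  - order 6 (Chair): customer_id=3 -> matches George
  - order 7 (Pen): customer_id=2 -> matches Hank
  - order 8 (Cable): customer_id=1 -> matches Chris
So 1 of 8 rows is dropped.

SQL:
SELECT a.product, b.name AS customer
FROM orders a
INNER JOIN customers b ON a.customer_id = b.id

Result:
product | customer
--------+---------
Webcam  | Hank    
Lamp    | Victor  
Camera  | Hank    
Printer | Chris   
Chair   | George  
Pen     | Hank    
Cable   | Chris   


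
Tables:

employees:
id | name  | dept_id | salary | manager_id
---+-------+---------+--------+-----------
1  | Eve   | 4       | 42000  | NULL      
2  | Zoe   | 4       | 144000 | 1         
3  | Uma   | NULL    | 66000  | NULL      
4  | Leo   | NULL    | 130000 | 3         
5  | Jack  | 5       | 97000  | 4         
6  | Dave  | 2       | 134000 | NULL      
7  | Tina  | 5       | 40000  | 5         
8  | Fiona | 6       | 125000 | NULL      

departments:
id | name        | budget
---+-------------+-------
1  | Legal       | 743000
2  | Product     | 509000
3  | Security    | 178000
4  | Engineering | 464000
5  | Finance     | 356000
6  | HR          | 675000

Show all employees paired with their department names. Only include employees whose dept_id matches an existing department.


INNER JOIN keeps only employees rows whose dept_id matches an id in departments. Walk through each employee:
  - employee 1 (Eve): dept_id=4 -> matches Engineering
  - employee 2 (Zoe): dept_id=4 -> matches Engineering
  - employee 3 (Uma): dept_id=NULL, no match -> dropped
  - employee 4 (Leo): dept_id=NULL, no match -> dropped
  - employee 5 (Jack): dept_id=5 -> matches Finance
  - employee 6 (Dave): dept_id=2 -> matches Product
  - employee 7 (Tina): dept_id=5 -> matches Finance
  - employee 8 (Fiona): dept_id=6 -> matches HR
So 2 of 8 rows are dropped.

SQL:
SELECT a.name, b.name AS department
FROM employees a
INNER JOIN departments b ON a.dept_id = b.id

Result:
name  | department 
------+------------
Eve   | Engineering
Zoe   | Engineering
Jack  | Finance    
Dave  | Product    
Tina  | Finance    
Fiona | HR         


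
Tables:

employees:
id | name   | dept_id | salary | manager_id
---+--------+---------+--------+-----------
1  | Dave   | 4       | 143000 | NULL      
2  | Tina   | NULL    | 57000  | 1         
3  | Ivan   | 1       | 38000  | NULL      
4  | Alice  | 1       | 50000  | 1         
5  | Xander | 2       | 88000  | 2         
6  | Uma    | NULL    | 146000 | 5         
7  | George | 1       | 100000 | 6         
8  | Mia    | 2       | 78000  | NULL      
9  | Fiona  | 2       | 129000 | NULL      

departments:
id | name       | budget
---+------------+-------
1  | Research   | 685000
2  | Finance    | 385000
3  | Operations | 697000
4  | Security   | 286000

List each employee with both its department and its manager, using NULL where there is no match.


Two LEFT JOINs from the same base table employees: one to departments via dept_id, one to employees itself via manager_id. Both are LEFT so every employee is preserved.
Match against departments:
  - employee 1 (Dave): dept_id=4 -> matches Security
  - employee 2 (Tina): dept_id=NULL, no match -> kept with NULL
  - employee 3 (Ivan): dept_id=1 -> matches Research
  - employee 4 (Alice): dept_id=1 -> matches Research
  - employee 5 (Xander): dept_id=2 -> matches Finance
  - employee 6 (Uma): dept_id=NULL, no match -> kept with NULL
  - employee 7 (George): dept_id=1 -> matches Research
  - employee 8 (Mia): dept_id=2 -> matches Finance
  - employee 9 (Fiona): dept_id=2 -> matches Finance
Match against employees (self):
  - employee 1 (Dave): manager_id=NULL -> NULL
  - employee 2 (Tina): manager_id=1 -> Dave
  - employee 3 (Ivan): manager_id=NULL -> NULL
  - employee 4 (Alice): manager_id=1 -> Dave
  - employee 5 (Xander): manager_id=2 -> Tina
  - employee 6 (Uma): manager_id=5 -> Xander
  - employee 7 (George): manager_id=6 -> Uma
  - employee 8 (Mia): manager_id=NULL -> NULL
  - employee 9 (Fiona): manager_id=NULL -> NULL

SQL:
SELECT a.name, b.name AS department, c.name AS manager
FROM employees a
LEFT JOIN departments b ON a.dept_id = b.id
LEFT JOIN employees c ON a.manager_id = c.id

Result:
name   | department | manager
-------+------------+--------
Dave   | Security   | NULL   
Tina   | NULL       | Dave   
Ivan   | Research   | NULL   
Alice  | Research   | Dave   
Xander | Finance    | Tina   
Uma    | NULL       | Xander 
George | Research   | Uma    
Mia    | Finance    | NULL   
Fiona  | Finance    | NULL   


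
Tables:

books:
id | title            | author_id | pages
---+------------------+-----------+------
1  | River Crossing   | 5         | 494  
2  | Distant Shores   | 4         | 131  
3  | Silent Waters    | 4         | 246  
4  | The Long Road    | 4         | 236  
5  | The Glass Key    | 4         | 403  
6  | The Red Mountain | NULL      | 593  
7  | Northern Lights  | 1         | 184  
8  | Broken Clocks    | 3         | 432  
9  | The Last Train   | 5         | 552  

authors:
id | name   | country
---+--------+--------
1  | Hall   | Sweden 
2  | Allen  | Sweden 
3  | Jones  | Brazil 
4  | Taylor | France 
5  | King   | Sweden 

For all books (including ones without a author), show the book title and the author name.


LEFT JOIN keeps every row from books (the left table); where author_id has no match in authors, the author columns become NULL. Walk through each book:
  - book 1 (River Crossing): author_id=5 -> matches King
  - book 2 (Distant Shores): author_id=4 -> matches Taylor
  - book 3 (Silent Waters): author_id=4 -> matches Taylor
  - book 4 (The Long Road): author_id=4 -> matches Taylor
  - book 5 (The Glass Key): author_id=4 -> matches Taylor
  - book 6 (The Red Mountain): author_id=NULL, no match -> kept with NULL
  - book 7 (Northern Lights): author_id=1 -> matches Hall
  - book 8 (Broken Clocks): author_id=3 -> matches Jones
  - book 9 (The Last Train): author_id=5 -> matches King
All 9 rows appear; 1 has NULL author.

SQL:
SELECT a.title, b.name AS author
FROM books a
LEFT JOIN authors b ON a.author_id = b.id

Result:
title            | author
-----------------+-------
River Crossing   | King  
Distant Shores   | Taylor
Silent Waters    | Taylor
The Long Road    | Taylor
The Glass Key    | Taylor
The Red Mountain | NULL  
Northern Lights  | Hall  
Broken Clocks    | Jones 
The Last Train   | King  


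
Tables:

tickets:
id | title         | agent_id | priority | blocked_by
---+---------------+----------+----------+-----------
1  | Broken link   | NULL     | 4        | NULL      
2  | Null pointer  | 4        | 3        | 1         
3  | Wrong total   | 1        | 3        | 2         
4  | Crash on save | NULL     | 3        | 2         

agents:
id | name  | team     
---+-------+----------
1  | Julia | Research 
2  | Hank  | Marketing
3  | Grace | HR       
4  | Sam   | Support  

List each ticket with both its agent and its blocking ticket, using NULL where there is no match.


Two LEFT JOINs from the same base table tickets: one to agents via agent_id, one to tickets itself via blocked_by. Both are LEFT so every ticket is preserved.
Match against agents:
  - ticket 1 (Broken link): agent_id=NULL, no match -> kept with NULL
  - ticket 2 (Null pointer): agent_id=4 -> matches Sam
  - ticket 3 (Wrong total): agent_id=1 -> matches Julia
  - ticket 4 (Crash on save): agent_id=NULL, no match -> kept with NULL
Match against tickets (self):
  - ticket 1 (Broken link): blocked_by=NULL -> NULL
  - ticket 2 (Null pointer): blocked_by=1 -> Broken link
  - ticket 3 (Wrong total): blocked_by=2 -> Null pointer
  - ticket 4 (Crash on save): blocked_by=2 -> Null pointer

SQL:
SELECT a.title, b.name AS agent, c.title AS blocked_by
FROM tickets a
LEFT JOIN agents b ON a.agent_id = b.id
LEFT JOIN tickets c ON a.blocked_by = c.id

Result:
title         | agent | blocked_by  
--------------+-------+-------------
Broken link   | NULL  | NULL        
Null pointer  | Sam   | Broken link 
Wrong total   | Julia | Null pointer
Crash on save | NULL  | Null pointer


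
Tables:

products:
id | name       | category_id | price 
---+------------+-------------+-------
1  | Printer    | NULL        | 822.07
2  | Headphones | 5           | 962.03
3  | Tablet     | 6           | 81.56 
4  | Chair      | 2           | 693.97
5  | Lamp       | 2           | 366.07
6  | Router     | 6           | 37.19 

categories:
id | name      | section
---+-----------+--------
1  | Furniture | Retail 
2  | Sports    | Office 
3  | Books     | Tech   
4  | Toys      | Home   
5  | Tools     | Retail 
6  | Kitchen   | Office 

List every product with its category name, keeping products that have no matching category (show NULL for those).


LEFT JOIN keeps every row from products (the left table); where category_id has no match in categories, the category columns become NULL. Walk through each product:
  - product 1 (Printer): category_id=NULL, no match -> kept with NULL
  - product 2 (Headphones): category_id=5 -> matches Tools
  - product 3 (Tablet): category_id=6 -> matches Kitchen
  - product 4 (Chair): category_id=2 -> matches Sports
  - product 5 (Lamp): category_id=2 -> matches Sports
  - product 6 (Router): category_id=6 -> matches Kitchen
All 6 rows appear; 1 has NULL category.

SQL:
SELECT a.name, b.name AS category
FROM products a
LEFT JOIN categories b ON a.category_id = b.id

Result:
name       | category
-----------+---------
Printer    | NULL    
Headphones | Tools   
Tablet     | Kitchen 
Chair      | Sports  
Lamp       | Sports  
Router     | Kitchen 


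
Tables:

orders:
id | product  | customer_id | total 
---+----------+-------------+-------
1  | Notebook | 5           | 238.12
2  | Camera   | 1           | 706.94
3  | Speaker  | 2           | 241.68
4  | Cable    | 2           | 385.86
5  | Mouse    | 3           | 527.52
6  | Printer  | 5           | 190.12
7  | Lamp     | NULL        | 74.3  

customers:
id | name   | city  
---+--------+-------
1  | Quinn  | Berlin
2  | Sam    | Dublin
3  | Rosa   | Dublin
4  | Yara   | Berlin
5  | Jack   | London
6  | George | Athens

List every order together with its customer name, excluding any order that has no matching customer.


INNER JOIN keeps only orders rows whose customer_id matches an id in customers. Walk through each order:
  - order 1 (Notebook): customer_id=5 -> matches Jack
  - order 2 (Camera): customer_id=1 -> matches Quinn
  - order 3 (Speaker): customer_id=2 -> matches Sam
  - order 4 (Cable): customer_id=2 -> matches Sam
  - order 5 (Mouse): customer_id=3 -> matches Rosa
  - order 6 (Printer): customer_id=5 -> matches Jack
  - order 7 (Lamp): customer_id=NULL, no match -> dropped
So 1 of 7 rows is dropped.

SQL:
SELECT a.product, b.name AS customer
FROM orders a
INNER JOIN customers b ON a.customer_id = b.id

Result:
product  | customer
---------+---------
Notebook | Jack    
Camera   | Quinn   
Speaker  | Sam     
Cable    | Sam     
Mouse    | Rosa    
Printer  | Jack    


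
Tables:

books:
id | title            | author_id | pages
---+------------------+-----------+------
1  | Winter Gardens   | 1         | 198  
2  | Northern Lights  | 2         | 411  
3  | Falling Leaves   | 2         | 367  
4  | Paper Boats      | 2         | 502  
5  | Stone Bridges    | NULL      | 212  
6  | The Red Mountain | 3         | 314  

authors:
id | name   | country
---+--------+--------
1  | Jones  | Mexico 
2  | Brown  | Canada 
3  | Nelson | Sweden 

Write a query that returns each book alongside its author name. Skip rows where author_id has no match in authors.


INNER JOIN keeps only books rows whose author_id matches an id in authors. Walk through each book:
  - book 1 (Winter Gardens): author_id=1 -> matches Jones
  - book 2 (Northern Lights): author_id=2 -> matches Brown
  - book 3 (Falling Leaves): author_id=2 -> matches Brown
  - book 4 (Paper Boats): author_id=2 -> matches Brown
  - book 5 (Stone Bridges): author_id=NULL, no match -> dropped
  - book 6 (The Red Mountain): author_id=3 -> matches Nelson
So 1 of 6 rows is dropped.

SQL:
SELECT a.title, b.name AS author
FROM books a
INNER JOIN authors b ON a.author_id = b.id

Result:
title            | author
-----------------+-------
Winter Gardens   | Jones 
Northern Lights  | Brown 
Falling Leaves   | Brown 
Paper Boats      | Brown 
The Red Mountain | Nelson


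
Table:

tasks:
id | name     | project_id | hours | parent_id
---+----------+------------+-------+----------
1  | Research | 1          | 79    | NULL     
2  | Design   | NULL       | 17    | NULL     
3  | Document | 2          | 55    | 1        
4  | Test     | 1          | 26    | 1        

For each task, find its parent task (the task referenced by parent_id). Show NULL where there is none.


This is a self-join: tasks is joined to a second copy of itself, matching each row's parent_id to another row's id. Use LEFT JOIN so rows with parent_id=NULL are kept.
  - task 1 (Research): parent_id=NULL -> NULL
  - task 2 (Design): parent_id=NULL -> NULL
  - task 3 (Document): parent_id=1 -> Research
  - task 4 (Test): parent_id=1 -> Research

SQL:
SELECT a.name AS item, b.name AS parent
FROM tasks a
LEFT JOIN tasks b ON a.parent_id = b.id

Result:
item     | parent  
---------+---------
Research | NULL    
Design   | NULL    
Document | Research
Test     | Research


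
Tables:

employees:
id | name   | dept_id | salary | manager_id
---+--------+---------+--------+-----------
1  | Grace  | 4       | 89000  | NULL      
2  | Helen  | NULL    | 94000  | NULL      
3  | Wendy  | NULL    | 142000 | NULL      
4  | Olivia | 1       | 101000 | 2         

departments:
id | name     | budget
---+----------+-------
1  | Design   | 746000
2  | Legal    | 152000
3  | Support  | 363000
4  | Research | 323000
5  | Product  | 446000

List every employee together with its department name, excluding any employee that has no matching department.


INNER JOIN keeps only employees rows whose dept_id matches an id in departments. Walk through each employee:
  - employee 1 (Grace): dept_id=4 -> matches Research
  - employee 2 (Helen): dept_id=NULL, no match -> dropped
  - employee 3 (Wendy): dept_id=NULL, no match -> dropped
  - employee 4 (Olivia): dept_id=1 -> matches Design
So 2 of 4 rows are dropped.

SQL:
SELECT a.name, b.name AS department
FROM employees a
INNER JOIN departments b ON a.dept_id = b.id

Result:
name   | department
-------+-----------
Grace  | Research  
Olivia | Design    


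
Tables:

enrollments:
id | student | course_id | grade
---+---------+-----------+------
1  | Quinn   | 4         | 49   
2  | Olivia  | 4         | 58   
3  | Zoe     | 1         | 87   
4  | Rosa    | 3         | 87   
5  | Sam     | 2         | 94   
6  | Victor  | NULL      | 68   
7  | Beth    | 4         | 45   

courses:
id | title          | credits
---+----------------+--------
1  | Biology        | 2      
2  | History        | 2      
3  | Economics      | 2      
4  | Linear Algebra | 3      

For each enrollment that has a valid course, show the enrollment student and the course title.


INNER JOIN keeps only enrollments rows whose course_id matches an id in courses. Walk through each enrollment:
  - enrollment 1 (Quinn): course_id=4 -> matches Linear Algebra
  - enrollment 2 (Olivia): course_id=4 -> matches Linear Algebra
  - enrollment 3 (Zoe): course_id=1 -> matches Biology
  - enrollment 4 (Rosa): course_id=3 -> matches Economics
  - enrollment 5 (Sam): course_id=2 -> matches History
  - enrollment 6 (Victor): course_id=NULL, no match -> dropped
  - enrollment 7 (Beth): course_id=4 -> matches Linear Algebra
So 1 of 7 rows is dropped.

SQL:
SELECT a.student, b.title AS course
FROM enrollments a
INNER JOIN courses b ON a.course_id = b.id

Result:
student | course        
--------+---------------
Quinn   | Linear Algebra
Olivia  | Linear Algebra
Zoe     | Biology       
Rosa    | Economics     
Sam     | History       
Beth    | Linear Algebra


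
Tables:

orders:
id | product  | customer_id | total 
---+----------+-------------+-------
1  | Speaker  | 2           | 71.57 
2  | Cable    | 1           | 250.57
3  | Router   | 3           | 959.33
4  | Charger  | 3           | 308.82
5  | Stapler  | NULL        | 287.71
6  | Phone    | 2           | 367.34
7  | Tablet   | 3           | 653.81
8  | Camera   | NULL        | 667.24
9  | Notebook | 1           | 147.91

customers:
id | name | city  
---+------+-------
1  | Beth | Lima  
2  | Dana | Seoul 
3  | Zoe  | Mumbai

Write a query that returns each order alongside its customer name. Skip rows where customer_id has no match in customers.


INNER JOIN keeps only orders rows whose customer_id matches an id in customers. Walk through each order:
  - order 1 (Speaker): customer_id=2 -> matches Dana
  - order 2 (Cable): customer_id=1 -> matches Beth
  - order 3 (Router): customer_id=3 -> matches Zoe
  - order 4 (Charger): customer_id=3 -> matches Zoe
  - order 5 (Stapler): customer_id=NULL, no match -> dropped
  - order 6 (Phone): customer_id=2 -> matches Dana
  - order 7 (Tablet): customer_id=3 -> matches Zoe
  - order 8 (Camera): customer_id=NULL, no match -> dropped
  - order 9 (Notebook): customer_id=1 -> matches Beth
So 2 of 9 rows are dropped.

SQL:
SELECT a.product, b.name AS customer
FROM orders a
INNER JOIN customers b ON a.customer_id = b.id

Result:
product  | customer
---------+---------
Speaker  | Dana    
Cable    | Beth    
Router   | Zoe     
Charger  | Zoe     
Phone    | Dana    
Tablet   | Zoe     
Notebook | Beth    


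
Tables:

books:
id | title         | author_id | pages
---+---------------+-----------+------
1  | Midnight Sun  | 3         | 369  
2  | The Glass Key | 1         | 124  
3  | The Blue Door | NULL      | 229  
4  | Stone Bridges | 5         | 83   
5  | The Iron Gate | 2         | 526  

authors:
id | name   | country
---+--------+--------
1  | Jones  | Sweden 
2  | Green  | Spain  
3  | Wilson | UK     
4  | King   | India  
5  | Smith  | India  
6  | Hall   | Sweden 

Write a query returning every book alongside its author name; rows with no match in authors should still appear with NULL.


LEFT JOIN keeps every row from books (the left table); where author_id has no match in authors, the author columns become NULL. Walk through each book:
  - book 1 (Midnight Sun): author_id=3 -> matches Wilson
  - book 2 (The Glass Key): author_id=1 -> matches Jones
  - book 3 (The Blue Door): author_id=NULL, no match -> kept with NULL
  - book 4 (Stone Bridges): author_id=5 -> matches Smith
  - book 5 (The Iron Gate): author_id=2 -> matches Green
All 5 rows appear; 1 has NULL author.

SQL:
SELECT a.title, b.name AS author
FROM books a
LEFT JOIN authors b ON a.author_id = b.id

Result:
title         | author
--------------+-------
Midnight Sun  | Wilson
The Glass Key | Jones 
The Blue Door | NULL  
Stone Bridges | Smith 
The Iron Gate | Green 


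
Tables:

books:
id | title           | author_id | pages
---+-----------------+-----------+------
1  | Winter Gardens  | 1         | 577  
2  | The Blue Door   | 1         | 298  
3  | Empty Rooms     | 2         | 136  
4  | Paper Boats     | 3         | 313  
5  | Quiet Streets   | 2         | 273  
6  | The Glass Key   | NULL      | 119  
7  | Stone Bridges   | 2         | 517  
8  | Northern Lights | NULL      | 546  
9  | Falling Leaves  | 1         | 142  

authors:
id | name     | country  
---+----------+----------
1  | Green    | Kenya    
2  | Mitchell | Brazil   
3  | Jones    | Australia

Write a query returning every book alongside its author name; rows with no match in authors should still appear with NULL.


LEFT JOIN keeps every row from books (the left table); where author_id has no match in authors, the author columns become NULL. Walk through each book:
  - book 1 (Winter Gardens): author_id=1 -> matches Green
  - book 2 (The Blue Door): author_id=1 -> matches Green
  - book 3 (Empty Rooms): author_id=2 -> matches Mitchell
  - book 4 (Paper Boats): author_id=3 -> matches Jones
  - book 5 (Quiet Streets): author_id=2 -> matches Mitchell
  - book 6 (The Glass Key): author_id=NULL, no match -> kept with NULL
  - book 7 (Stone Bridges): author_id=2 -> matches Mitchell
  - book 8 (Northern Lights): author_id=NULL, no match -> kept with NULL
  - book 9 (Falling Leaves): author_id=1 -> matches Green
All 9 rows appear; 2 have NULL author.

SQL:
SELECT a.title, b.name AS author
FROM books a
LEFT JOIN authors b ON a.author_id = b.id

Result:
title           | author  
----------------+---------
Winter Gardens  | Green   
The Blue Door   | Green   
Empty Rooms     | Mitchell
Paper Boats     | Jones   
Quiet Streets   | Mitchell
The Glass Key   | NULL    
Stone Bridges   | Mitchell
Northern Lights | NULL    
Falling Leaves  | Green   


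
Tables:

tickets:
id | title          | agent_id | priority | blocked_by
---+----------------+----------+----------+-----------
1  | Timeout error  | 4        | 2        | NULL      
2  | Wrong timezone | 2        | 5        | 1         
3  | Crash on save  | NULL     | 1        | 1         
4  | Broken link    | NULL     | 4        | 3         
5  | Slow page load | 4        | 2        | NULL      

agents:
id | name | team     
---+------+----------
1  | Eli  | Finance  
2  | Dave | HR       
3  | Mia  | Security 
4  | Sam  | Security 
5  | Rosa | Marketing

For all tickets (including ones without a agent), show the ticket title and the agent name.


LEFT JOIN keeps every row from tickets (the left table); where agent_id has no match in agents, the agent columns become NULL. Walk through each ticket:
  - ticket 1 (Timeout error): agent_id=4 -> matches Sam
  - ticket 2 (Wrong timezone): agent_id=2 -> matches Dave
  - ticket 3 (Crash on save): agent_id=NULL, no match -> kept with NULL
  - ticket 4 (Broken link): agent_id=NULL, no match -> kept with NULL
  - ticket 5 (Slow page load): agent_id=4 -> matches Sam
All 5 rows appear; 2 have NULL agent.

SQL:
SELECT a.title, b.name AS agent
FROM tickets a
LEFT JOIN agents b ON a.agent_id = b.id

Result:
title          | agent
---------------+------
Timeout error  | Sam  
Wrong timezone | Dave 
Crash on save  | NULL 
Broken link    | NULL 
Slow page load | Sam  


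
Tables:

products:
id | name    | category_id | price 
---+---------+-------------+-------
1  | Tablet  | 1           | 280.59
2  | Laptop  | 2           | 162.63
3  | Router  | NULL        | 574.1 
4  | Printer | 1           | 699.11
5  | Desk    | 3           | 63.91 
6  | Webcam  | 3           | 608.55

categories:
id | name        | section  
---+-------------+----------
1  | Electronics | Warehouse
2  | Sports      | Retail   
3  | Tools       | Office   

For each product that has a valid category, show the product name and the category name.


INNER JOIN keeps only products rows whose category_id matches an id in categories. Walk through each product:
  - product 1 (Tablet): category_id=1 -> matches Electronics
  - product 2 (Laptop): category_id=2 -> matches Sports
  - product 3 (Router): category_id=NULL, no match -> dropped
  - product 4 (Printer): category_id=1 -> matches Electronics
  - product 5 (Desk): category_id=3 -> matches Tools
  - product 6 (Webcam): category_id=3 -> matches Tools
So 1 of 6 rows is dropped.

SQL:
SELECT a.name, b.name AS category
FROM products a
INNER JOIN categories b ON a.category_id = b.id

Result:
name    | category   
--------+------------
Tablet  | Electronics
Laptop  | Sports     
Printer | Electronics
Desk    | Tools      
Webcam  | Tools      


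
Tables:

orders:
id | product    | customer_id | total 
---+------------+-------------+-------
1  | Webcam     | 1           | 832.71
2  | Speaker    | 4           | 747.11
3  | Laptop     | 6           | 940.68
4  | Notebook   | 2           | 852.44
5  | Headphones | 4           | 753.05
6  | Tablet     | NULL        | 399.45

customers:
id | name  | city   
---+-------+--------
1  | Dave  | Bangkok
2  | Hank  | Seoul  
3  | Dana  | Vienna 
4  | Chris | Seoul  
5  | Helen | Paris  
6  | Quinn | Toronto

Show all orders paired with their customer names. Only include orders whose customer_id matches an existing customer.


INNER JOIN keeps only orders rows whose customer_id matches an id in customers. Walk through each order:
  - order 1 (Webcam): customer_id=1 -> matches Dave
  - order 2 (Speaker): customer_id=4 -> matches Chris
  - order 3 (Laptop): customer_id=6 -> matches Quinn
  - order 4 (Notebook): customer_id=2 -> matches Hank
  - order 5 (Headphones): customer_id=4 -> matches Chris
  - order 6 (Tablet): customer_id=NULL, no match -> dropped
So 1 of 6 rows is dropped.

SQL:
SELECT a.product, b.name AS customer
FROM orders a
INNER JOIN customers b ON a.customer_id = b.id

Result:
product    | customer
-----------+---------
Webcam     | Dave    
Speaker    | Chris   
Laptop     | Quinn   
Notebook   | Hank    
Headphones | Chris   


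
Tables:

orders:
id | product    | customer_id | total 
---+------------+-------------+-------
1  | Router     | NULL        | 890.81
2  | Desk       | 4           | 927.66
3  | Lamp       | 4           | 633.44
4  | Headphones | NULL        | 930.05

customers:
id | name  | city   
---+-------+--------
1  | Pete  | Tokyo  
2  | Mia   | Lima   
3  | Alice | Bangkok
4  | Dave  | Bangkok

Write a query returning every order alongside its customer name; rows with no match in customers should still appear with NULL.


LEFT JOIN keeps every row from orders (the left table); where customer_id has no match in customers, the customer columns become NULL. Walk through each order:
  - order 1 (Router): customer_id=NULL, no match -> kept with NULL
  - order 2 (Desk): customer_id=4 -> matches Dave
  - order 3 (Lamp): customer_id=4 -> matches Dave
  - order 4 (Headphones): customer_id=NULL, no match -> kept with NULL
All 4 rows appear; 2 have NULL customer.

SQL:
SELECT a.product, b.name AS customer
FROM orders a
LEFT JOIN customers b ON a.customer_id = b.id

Result:
product    | customer
-----------+---------
Router     | NULL    
Desk       | Dave    
Lamp       | Dave    
Headphones | NULL    


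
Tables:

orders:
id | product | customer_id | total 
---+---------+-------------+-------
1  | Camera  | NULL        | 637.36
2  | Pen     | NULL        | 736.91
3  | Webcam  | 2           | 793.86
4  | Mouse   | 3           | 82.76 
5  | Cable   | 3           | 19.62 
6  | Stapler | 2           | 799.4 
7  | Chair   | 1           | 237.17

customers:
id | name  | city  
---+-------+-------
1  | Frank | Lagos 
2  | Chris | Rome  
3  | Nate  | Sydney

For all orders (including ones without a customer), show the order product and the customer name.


LEFT JOIN keeps every row from orders (the left table); where customer_id has no match in customers, the customer columns become NULL. Walk through each order:
  - order 1 (Camera): customer_id=NULL, no match -> kept with NULL
  - order 2 (Pen): customer_id=NULL, no match -> kept with NULL
  - order 3 (Webcam): customer_id=2 -> matches Chris
  - order 4 (Mouse): customer_id=3 -> matches Nate
  - order 5 (Cable): customer_id=3 -> matches Nate
  - order 6 (Stapler): customer_id=2 -> matches Chris
  - order 7 (Chair): customer_id=1 -> matches Frank
All 7 rows appear; 2 have NULL customer.

SQL:
SELECT a.product, b.name AS customer
FROM orders a
LEFT JOIN customers b ON a.customer_id = b.id

Result:
product | customer
--------+---------
Camera  | NULL    
Pen     | NULL    
Webcam  | Chris   
Mouse   | Nate    
Cable   | Nate    
Stapler | Chris   
Chair   | Frank   


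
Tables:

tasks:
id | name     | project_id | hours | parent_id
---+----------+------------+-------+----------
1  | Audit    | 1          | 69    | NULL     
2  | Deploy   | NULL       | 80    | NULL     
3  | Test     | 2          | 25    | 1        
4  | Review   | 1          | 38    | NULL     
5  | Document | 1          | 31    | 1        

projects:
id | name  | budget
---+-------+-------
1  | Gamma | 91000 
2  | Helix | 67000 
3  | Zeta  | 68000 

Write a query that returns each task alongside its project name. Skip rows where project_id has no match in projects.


INNER JOIN keeps only tasks rows whose project_id matches an id in projects. Walk through each task:
  - task 1 (Audit): project_id=1 -> matches Gamma
  - task 2 (Deploy): project_id=NULL, no match -> dropped
  - task 3 (Test): project_id=2 -> matches Helix
  - task 4 (Review): project_id=1 -> matches Gamma
  - task 5 (Document): project_id=1 -> matches Gamma
So 1 of 5 rows is dropped.

SQL:
SELECT a.name, b.name AS project
FROM tasks a
INNER JOIN projects b ON a.project_id = b.id

Result:
name     | project
---------+--------
Audit    | Gamma  
Test     | Helix  
Review   | Gamma  
Document | Gamma  


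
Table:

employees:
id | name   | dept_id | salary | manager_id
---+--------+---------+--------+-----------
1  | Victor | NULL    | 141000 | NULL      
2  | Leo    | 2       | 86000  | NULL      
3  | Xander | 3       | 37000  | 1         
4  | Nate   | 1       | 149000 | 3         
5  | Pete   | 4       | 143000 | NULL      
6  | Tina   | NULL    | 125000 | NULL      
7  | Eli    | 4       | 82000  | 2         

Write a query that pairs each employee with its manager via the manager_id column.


This is a self-join: employees is joined to a second copy of itself, matching each row's manager_id to another row's id. Use LEFT JOIN so rows with manager_id=NULL are kept.
  - employee 1 (Victor): manager_id=NULL -> NULL
  - employee 2 (Leo): manager_id=NULL -> NULL
  - employee 3 (Xander): manager_id=1 -> Victor
  - employee 4 (Nate): manager_id=3 -> Xander
  - employee 5 (Pete): manager_id=NULL -> NULL
  - employee 6 (Tina): manager_id=NULL -> NULL
  - employee 7 (Eli): manager_id=2 -> Leo

SQL:
SELECT a.name AS item, b.name AS manager
FROM employees a
LEFT JOIN employees b ON a.manager_id = b.id

Result:
item   | manager
-------+--------
Victor | NULL   
Leo    | NULL   
Xander | Victor 
Nate   | Xander 
Pete   | NULL   
Tina   | NULL   
Eli    | Leo    


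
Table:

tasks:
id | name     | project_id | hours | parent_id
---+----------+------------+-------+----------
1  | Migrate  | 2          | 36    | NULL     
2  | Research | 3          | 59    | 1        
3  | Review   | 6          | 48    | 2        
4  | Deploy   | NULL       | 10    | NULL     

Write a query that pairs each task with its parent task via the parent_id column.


This is a self-join: tasks is joined to a second copy of itself, matching each row's parent_id to another row's id. Use LEFT JOIN so rows with parent_id=NULL are kept.
  - task 1 (Migrate): parent_id=NULL -> NULL
  - task 2 (Research): parent_id=1 -> Migrate
  - task 3 (Review): parent_id=2 -> Research
  - task 4 (Deploy): parent_id=NULL -> NULL

SQL:
SELECT a.name AS item, b.name AS parent
FROM tasks a
LEFT JOIN tasks b ON a.parent_id = b.id

Result:
item     | parent  
---------+---------
Migrate  | NULL    
Research | Migrate 
Review   | Research
Deploy   | NULL    


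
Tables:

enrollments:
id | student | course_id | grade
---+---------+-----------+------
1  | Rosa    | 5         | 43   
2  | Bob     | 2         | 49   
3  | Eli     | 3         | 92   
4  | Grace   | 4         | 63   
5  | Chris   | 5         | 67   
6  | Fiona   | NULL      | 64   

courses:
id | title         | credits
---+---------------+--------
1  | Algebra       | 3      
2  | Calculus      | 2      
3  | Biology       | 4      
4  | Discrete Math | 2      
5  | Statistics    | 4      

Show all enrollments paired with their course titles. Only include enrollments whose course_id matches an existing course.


INNER JOIN keeps only enrollments rows whose course_id matches an id in courses. Walk through each enrollment:
  - enrollment 1 (Rosa): course_id=5 -> matches Statistics
  - enrollment 2 (Bob): course_id=2 -> matches Calculus
  - enrollment 3 (Eli): course_id=3 -> matches Biology
  - enrollment 4 (Grace): course_id=4 -> matches Discrete Math
  - enrollment 5 (Chris): course_id=5 -> matches Statistics
  - enrollment 6 (Fiona): course_id=NULL, no match -> dropped
So 1 of 6 rows is dropped.

SQL:
SELECT a.student, b.title AS course
FROM enrollments a
INNER JOIN courses b ON a.course_id = b.id

Result:
student | course       
--------+--------------
Rosa    | Statistics   
Bob     | Calculus     
Eli     | Biology      
Grace   | Discrete Math
Chris   | Statistics   
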